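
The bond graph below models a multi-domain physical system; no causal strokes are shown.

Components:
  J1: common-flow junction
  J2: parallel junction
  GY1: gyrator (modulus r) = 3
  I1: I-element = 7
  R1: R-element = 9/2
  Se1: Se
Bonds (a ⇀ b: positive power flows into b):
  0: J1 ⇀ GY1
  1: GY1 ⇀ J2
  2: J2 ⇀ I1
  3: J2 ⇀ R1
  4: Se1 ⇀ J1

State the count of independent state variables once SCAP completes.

1  (I1 all integral)

b4 stroke at J1  (Se1 (Se) sets effort on bond)
b0 stroke at GY1  (J1: last free bond brings flow in)
b1 stroke at GY1  (through GY1, causality inverts; strokes same side of GY1)
b2 stroke at I1  (prefer integral on I1)
b3 stroke at J2  (only one effort-in slot at J2)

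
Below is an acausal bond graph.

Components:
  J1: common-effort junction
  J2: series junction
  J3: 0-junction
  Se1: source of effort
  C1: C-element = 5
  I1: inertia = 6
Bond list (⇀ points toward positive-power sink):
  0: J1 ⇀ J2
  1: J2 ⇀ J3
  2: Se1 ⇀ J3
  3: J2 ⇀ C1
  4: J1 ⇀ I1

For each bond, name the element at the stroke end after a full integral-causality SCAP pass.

bond 0 stroke at J1
bond 1 stroke at J2
bond 2 stroke at J3
bond 3 stroke at J2
bond 4 stroke at I1

#2 stroke at J3  (source Se1 imposes e)
#1 stroke at J2  (0-jn J3 has e-setter on 2)
#3 stroke at J2  (C1 outputs effort q/C1)
#0 stroke at J1  (closing 1-jn rule on J2)
#4 stroke at I1  (common-e at J1 fixed by 0)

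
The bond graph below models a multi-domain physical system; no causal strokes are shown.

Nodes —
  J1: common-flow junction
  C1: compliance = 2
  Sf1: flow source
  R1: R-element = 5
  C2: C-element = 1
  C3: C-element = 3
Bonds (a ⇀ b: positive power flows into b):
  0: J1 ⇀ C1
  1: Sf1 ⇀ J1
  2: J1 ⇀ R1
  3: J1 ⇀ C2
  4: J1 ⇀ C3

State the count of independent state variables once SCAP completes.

b1 stroke→Sf1  (Sf1: flow source, stroke at near end)
b0 stroke→J1  (common-f at J1 fixed by 1)
b2 stroke→J1  (common-f at J1 fixed by 1)
b3 stroke→J1  (common-f at J1 fixed by 1)
b4 stroke→J1  (1-jn J1 has f-setter on 1)

3  (C1, C2, C3 all integral)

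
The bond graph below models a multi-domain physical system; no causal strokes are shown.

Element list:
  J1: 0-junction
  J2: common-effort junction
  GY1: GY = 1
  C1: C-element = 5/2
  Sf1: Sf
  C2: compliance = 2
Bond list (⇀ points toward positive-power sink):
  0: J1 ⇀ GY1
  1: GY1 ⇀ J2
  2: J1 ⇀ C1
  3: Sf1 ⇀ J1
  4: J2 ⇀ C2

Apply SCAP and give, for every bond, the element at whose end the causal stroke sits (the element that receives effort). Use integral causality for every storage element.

bond 0 stroke at GY1
bond 1 stroke at GY1
bond 2 stroke at J1
bond 3 stroke at Sf1
bond 4 stroke at J2

b3 stroke→Sf1  (Sf1 fixes flow; stroke at Sf1)
b2 stroke→J1  (prefer integral on C1)
b0 stroke→GY1  (J1: bond 2 brought effort, rest push out)
b1 stroke→GY1  (GY1 both-in/both-out from 0)
b4 stroke→J2  (J2 needs exactly one e-in)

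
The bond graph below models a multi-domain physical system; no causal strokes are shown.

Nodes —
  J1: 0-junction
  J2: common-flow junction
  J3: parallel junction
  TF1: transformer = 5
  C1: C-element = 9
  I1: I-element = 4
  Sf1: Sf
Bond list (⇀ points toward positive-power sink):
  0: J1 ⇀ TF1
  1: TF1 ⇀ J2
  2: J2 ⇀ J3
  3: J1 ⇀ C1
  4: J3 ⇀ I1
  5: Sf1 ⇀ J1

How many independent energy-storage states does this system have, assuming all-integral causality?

b5 |Sf1  (Sf1: flow source, stroke at near end)
b3 |J1  (C1 integral (e out))
b0 |TF1  (common-e at J1 fixed by 3)
b1 |J2  (TF1 one-in-one-out from 0)
b2 |J3  (J2: last free bond brings flow in)
b4 |I1  (J3 effort already set via bond 2)

2  (C1, I1 all integral)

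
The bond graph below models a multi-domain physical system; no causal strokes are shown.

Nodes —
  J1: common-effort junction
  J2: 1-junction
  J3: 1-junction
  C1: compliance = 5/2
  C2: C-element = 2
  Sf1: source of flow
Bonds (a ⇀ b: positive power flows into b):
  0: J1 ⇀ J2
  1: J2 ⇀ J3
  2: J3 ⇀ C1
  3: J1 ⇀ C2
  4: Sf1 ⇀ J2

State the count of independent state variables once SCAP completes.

bond 4 |Sf1  (Sf1: flow source, stroke at near end)
bond 0 |J2  (1-jn J2 has f-setter on 4)
bond 1 |J2  (J2: bond 4 brought flow, rest push out)
bond 2 |J3  (common-f at J3 fixed by 1)
bond 3 |J1  (J1 needs exactly one e-in)

2  (C1, C2 all integral)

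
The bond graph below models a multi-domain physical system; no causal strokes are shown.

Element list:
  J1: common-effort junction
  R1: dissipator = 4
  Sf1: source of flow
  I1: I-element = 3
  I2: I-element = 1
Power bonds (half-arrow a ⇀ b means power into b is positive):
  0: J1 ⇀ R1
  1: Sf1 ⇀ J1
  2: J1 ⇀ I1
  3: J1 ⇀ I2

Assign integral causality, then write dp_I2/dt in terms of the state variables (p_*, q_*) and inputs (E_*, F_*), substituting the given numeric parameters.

#1 |Sf1  (Sf1 fixes flow; stroke at Sf1)
#2 |I1  (I1: I, integral causality)
#3 |I2  (prefer integral on I2)
#0 |J1  (J1: last free bond brings effort in)

dp_I2/dt = 4*F_Sf1 - 4*p_I1/3 - 4*p_I2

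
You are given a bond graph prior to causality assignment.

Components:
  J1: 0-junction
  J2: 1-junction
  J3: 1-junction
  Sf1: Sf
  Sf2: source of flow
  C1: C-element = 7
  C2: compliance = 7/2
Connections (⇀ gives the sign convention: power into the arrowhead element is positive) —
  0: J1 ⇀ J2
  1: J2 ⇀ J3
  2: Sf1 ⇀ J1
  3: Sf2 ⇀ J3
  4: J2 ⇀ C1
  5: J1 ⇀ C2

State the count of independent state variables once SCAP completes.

2  (C1, C2 all integral)

#2 stroke→Sf1  (Sf1 (Sf) sets flow on bond)
#3 stroke→Sf2  (source Sf2 imposes f)
#1 stroke→J3  (J3 flow already set via bond 3)
#0 stroke→J2  (common-f at J2 fixed by 1)
#4 stroke→J2  (J2 flow already set via bond 1)
#5 stroke→J1  (closing 0-jn rule on J1)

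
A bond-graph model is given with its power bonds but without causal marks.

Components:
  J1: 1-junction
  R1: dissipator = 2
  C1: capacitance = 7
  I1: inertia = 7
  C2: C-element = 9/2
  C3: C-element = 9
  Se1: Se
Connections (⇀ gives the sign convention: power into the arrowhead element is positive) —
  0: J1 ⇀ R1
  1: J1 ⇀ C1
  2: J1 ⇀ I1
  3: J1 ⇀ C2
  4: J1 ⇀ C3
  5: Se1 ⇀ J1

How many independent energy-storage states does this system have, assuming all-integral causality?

bond 5 →J1  (Se1 fixes effort; stroke away)
bond 1 →J1  (C1 integral (e out))
bond 2 →I1  (I1 outputs flow p/I1)
bond 0 →J1  (J1 flow already set via bond 2)
bond 3 →J1  (J1: bond 2 brought flow, rest push out)
bond 4 →J1  (1-jn J1 has f-setter on 2)

4  (C1, C2, C3, I1 all integral)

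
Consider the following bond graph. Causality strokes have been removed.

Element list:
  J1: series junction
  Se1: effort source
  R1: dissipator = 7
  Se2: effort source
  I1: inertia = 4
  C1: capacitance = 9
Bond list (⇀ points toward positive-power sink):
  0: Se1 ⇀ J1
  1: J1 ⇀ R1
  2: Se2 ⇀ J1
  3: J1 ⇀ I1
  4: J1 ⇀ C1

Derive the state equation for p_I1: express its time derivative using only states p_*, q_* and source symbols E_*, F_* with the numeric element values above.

#0 →J1  (Se1 fixes effort; stroke away)
#2 →J1  (source Se2 imposes e)
#3 →I1  (prefer integral on I1)
#1 →J1  (1-jn J1 has f-setter on 3)
#4 →J1  (common-f at J1 fixed by 3)

dp_I1/dt = E_Se1 + E_Se2 - 7*p_I1/4 - q_C1/9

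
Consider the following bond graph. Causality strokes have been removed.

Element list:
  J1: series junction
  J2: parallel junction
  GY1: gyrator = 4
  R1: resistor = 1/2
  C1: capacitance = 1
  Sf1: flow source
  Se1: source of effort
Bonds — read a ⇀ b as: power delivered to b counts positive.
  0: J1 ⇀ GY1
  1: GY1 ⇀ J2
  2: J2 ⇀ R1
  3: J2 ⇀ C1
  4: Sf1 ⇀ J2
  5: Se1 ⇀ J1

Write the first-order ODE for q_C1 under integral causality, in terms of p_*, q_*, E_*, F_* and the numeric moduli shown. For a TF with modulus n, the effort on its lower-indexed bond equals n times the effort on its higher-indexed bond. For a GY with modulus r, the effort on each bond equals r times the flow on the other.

dq_C1/dt = E_Se1/4 + F_Sf1 - 2*q_C1

b4 →Sf1  (Sf1 fixes flow; stroke at Sf1)
b5 →J1  (source Se1 imposes e)
b0 →GY1  (J1: last free bond brings flow in)
b1 →GY1  (GY1 both-in/both-out from 0)
b3 →J2  (C1: C, integral causality)
b2 →R1  (J2 effort already set via bond 3)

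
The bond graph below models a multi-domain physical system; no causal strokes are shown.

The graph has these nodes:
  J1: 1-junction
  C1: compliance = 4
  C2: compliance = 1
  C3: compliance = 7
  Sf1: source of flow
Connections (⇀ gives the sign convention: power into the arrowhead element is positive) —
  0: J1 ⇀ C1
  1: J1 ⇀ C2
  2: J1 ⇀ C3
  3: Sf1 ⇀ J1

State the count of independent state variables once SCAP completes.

b3 stroke at Sf1  (source Sf1 imposes f)
b0 stroke at J1  (common-f at J1 fixed by 3)
b1 stroke at J1  (1-jn J1 has f-setter on 3)
b2 stroke at J1  (1-jn J1 has f-setter on 3)

3  (C1, C2, C3 all integral)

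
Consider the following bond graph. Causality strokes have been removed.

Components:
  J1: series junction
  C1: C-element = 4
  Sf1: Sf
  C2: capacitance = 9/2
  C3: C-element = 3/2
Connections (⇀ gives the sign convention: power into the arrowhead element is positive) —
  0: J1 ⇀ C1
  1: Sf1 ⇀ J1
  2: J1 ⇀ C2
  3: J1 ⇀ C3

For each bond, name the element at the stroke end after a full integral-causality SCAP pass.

bond 0 stroke at J1
bond 1 stroke at Sf1
bond 2 stroke at J1
bond 3 stroke at J1

#1 stroke→Sf1  (Sf1 fixes flow; stroke at Sf1)
#0 stroke→J1  (1-jn J1 has f-setter on 1)
#2 stroke→J1  (1-jn J1 has f-setter on 1)
#3 stroke→J1  (1-jn J1 has f-setter on 1)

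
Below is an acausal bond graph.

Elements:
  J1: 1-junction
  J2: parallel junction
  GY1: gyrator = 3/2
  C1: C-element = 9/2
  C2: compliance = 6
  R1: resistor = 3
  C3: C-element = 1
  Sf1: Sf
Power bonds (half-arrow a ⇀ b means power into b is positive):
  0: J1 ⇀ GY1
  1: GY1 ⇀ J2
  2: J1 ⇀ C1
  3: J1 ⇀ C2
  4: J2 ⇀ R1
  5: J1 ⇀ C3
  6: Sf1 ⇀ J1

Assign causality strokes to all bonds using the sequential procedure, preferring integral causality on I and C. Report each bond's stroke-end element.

β6 |Sf1  (source Sf1 imposes f)
β0 |J1  (J1: bond 6 brought flow, rest push out)
β2 |J1  (J1: bond 6 brought flow, rest push out)
β3 |J1  (common-f at J1 fixed by 6)
β5 |J1  (1-jn J1 has f-setter on 6)
β1 |J2  (GY1: gyrator matches bond 0)
β4 |R1  (0-jn J2 has e-setter on 1)

#0 stroke at J1
#1 stroke at J2
#2 stroke at J1
#3 stroke at J1
#4 stroke at R1
#5 stroke at J1
#6 stroke at Sf1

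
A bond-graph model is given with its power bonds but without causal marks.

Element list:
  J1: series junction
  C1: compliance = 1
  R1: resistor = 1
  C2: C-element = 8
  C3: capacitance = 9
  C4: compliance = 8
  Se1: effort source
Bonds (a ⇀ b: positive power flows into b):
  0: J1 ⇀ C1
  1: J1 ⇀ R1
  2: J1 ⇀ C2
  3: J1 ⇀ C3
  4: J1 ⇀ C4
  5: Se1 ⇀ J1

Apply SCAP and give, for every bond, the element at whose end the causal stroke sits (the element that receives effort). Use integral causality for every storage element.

b5 |J1  (Se1: effort source, stroke at far end)
b0 |J1  (C1: C, integral causality)
b2 |J1  (prefer integral on C2)
b3 |J1  (C3 outputs effort q/C3)
b4 |J1  (C4 outputs effort q/C4)
b1 |R1  (J1: last free bond brings flow in)

#0 stroke at J1
#1 stroke at R1
#2 stroke at J1
#3 stroke at J1
#4 stroke at J1
#5 stroke at J1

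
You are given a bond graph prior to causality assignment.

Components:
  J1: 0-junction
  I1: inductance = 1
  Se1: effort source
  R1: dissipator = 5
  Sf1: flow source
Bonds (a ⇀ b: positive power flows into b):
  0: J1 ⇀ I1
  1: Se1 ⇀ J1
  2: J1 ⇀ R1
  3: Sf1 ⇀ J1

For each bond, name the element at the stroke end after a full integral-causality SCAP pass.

b0 |I1
b1 |J1
b2 |R1
b3 |Sf1

bond 1 |J1  (Se1: effort source, stroke at far end)
bond 3 |Sf1  (Sf1 (Sf) sets flow on bond)
bond 0 |I1  (J1: bond 1 brought effort, rest push out)
bond 2 |R1  (0-jn J1 has e-setter on 1)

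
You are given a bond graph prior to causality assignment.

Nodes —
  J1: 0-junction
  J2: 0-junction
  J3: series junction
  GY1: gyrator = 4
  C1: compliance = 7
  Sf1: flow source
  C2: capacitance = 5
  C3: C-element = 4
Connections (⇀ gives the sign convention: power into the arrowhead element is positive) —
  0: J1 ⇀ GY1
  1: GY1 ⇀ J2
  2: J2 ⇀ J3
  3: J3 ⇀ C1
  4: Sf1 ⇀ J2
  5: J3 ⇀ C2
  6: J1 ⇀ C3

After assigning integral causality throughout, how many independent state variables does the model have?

b4 |Sf1  (Sf1: flow source, stroke at near end)
b3 |J3  (C1 outputs effort q/C1)
b5 |J3  (C2 integral (e out))
b2 |J2  (only one flow-in slot at J3)
b1 |GY1  (J2: bond 2 brought effort, rest push out)
b0 |GY1  (GY1 both-in/both-out from 1)
b6 |J1  (J1: last free bond brings effort in)

3  (C1, C2, C3 all integral)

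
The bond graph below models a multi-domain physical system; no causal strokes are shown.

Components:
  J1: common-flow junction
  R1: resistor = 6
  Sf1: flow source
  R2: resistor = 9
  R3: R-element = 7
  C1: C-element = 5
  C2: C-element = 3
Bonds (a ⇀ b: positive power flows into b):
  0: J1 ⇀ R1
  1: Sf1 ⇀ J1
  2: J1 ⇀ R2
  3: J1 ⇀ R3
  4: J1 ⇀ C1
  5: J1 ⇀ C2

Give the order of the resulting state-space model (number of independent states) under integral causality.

β1 stroke at Sf1  (source Sf1 imposes f)
β0 stroke at J1  (J1 flow already set via bond 1)
β2 stroke at J1  (common-f at J1 fixed by 1)
β3 stroke at J1  (1-jn J1 has f-setter on 1)
β4 stroke at J1  (J1: bond 1 brought flow, rest push out)
β5 stroke at J1  (J1 flow already set via bond 1)

2  (C1, C2 all integral)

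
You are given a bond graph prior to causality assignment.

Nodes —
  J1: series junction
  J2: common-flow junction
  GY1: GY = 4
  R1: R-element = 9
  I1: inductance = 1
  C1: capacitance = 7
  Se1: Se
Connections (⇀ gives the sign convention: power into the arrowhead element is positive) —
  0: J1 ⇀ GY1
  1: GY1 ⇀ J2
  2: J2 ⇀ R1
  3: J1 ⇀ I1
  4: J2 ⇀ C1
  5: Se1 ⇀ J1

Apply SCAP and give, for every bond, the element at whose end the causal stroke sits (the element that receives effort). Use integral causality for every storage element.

#0 stroke→J1
#1 stroke→J2
#2 stroke→R1
#3 stroke→I1
#4 stroke→J2
#5 stroke→J1

b5 stroke at J1  (Se1 fixes effort; stroke away)
b3 stroke at I1  (I1: I, integral causality)
b0 stroke at J1  (common-f at J1 fixed by 3)
b1 stroke at J2  (GY1: gyrator matches bond 0)
b4 stroke at J2  (C1: C, integral causality)
b2 stroke at R1  (closing 1-jn rule on J2)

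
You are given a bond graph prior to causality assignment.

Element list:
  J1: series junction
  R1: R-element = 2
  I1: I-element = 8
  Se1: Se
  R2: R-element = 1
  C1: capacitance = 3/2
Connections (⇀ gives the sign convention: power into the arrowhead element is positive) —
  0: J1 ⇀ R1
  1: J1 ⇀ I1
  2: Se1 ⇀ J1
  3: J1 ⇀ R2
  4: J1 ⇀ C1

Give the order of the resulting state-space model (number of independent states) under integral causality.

2  (C1, I1 all integral)

β2 →J1  (Se1: effort source, stroke at far end)
β1 →I1  (I1 integral (f out))
β0 →J1  (J1: bond 1 brought flow, rest push out)
β3 →J1  (1-jn J1 has f-setter on 1)
β4 →J1  (J1 flow already set via bond 1)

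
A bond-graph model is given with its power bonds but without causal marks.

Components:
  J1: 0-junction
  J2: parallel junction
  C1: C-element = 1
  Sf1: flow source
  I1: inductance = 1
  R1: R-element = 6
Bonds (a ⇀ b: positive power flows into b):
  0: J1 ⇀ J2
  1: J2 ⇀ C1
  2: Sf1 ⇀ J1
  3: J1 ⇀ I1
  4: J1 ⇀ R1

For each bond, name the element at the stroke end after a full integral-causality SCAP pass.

bond 2 stroke at Sf1  (source Sf1 imposes f)
bond 1 stroke at J2  (C1 integral (e out))
bond 0 stroke at J1  (J2: bond 1 brought effort, rest push out)
bond 3 stroke at I1  (common-e at J1 fixed by 0)
bond 4 stroke at R1  (J1: bond 0 brought effort, rest push out)

β0 stroke→J1
β1 stroke→J2
β2 stroke→Sf1
β3 stroke→I1
β4 stroke→R1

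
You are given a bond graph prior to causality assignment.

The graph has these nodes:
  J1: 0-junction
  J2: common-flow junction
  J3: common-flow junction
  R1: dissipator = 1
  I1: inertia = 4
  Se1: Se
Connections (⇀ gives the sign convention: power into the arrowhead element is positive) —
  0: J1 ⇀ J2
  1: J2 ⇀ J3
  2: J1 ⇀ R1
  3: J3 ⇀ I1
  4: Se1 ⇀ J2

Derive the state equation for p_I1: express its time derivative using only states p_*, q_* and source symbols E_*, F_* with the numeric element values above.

bond 4 stroke→J2  (source Se1 imposes e)
bond 3 stroke→I1  (prefer integral on I1)
bond 1 stroke→J3  (common-f at J3 fixed by 3)
bond 0 stroke→J2  (J2 flow already set via bond 1)
bond 2 stroke→J1  (J1 needs exactly one e-in)

dp_I1/dt = E_Se1 - p_I1/4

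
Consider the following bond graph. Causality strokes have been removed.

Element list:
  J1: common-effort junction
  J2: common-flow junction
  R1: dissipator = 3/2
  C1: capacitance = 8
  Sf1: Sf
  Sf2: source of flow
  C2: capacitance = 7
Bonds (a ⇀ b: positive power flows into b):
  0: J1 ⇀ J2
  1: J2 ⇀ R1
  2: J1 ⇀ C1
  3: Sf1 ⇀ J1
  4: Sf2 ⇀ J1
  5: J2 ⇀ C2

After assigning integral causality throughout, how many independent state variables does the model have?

2  (C1, C2 all integral)

b3 →Sf1  (source Sf1 imposes f)
b4 →Sf2  (source Sf2 imposes f)
b2 →J1  (C1 integral (e out))
b0 →J2  (J1: bond 2 brought effort, rest push out)
b5 →J2  (C2 integral (e out))
b1 →R1  (closing 1-jn rule on J2)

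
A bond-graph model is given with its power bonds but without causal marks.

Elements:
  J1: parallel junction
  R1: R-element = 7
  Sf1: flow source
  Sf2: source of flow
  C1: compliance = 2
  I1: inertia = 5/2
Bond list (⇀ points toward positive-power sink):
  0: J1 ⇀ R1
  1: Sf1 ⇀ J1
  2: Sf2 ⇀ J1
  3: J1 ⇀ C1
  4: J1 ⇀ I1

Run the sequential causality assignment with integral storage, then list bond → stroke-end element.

#0 →R1
#1 →Sf1
#2 →Sf2
#3 →J1
#4 →I1

bond 1 stroke at Sf1  (Sf1 fixes flow; stroke at Sf1)
bond 2 stroke at Sf2  (Sf2 (Sf) sets flow on bond)
bond 3 stroke at J1  (C1: C, integral causality)
bond 0 stroke at R1  (J1: bond 3 brought effort, rest push out)
bond 4 stroke at I1  (J1 effort already set via bond 3)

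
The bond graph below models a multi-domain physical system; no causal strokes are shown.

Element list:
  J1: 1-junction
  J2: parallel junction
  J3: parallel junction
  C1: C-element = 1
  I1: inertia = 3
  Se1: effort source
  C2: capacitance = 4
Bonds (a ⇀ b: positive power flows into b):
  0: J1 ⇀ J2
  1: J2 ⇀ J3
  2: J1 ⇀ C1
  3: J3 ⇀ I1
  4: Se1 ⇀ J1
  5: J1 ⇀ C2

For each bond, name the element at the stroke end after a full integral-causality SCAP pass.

β0 |J2
β1 |J3
β2 |J1
β3 |I1
β4 |J1
β5 |J1

b4 →J1  (Se1 (Se) sets effort on bond)
b2 →J1  (C1: C, integral causality)
b3 →I1  (I1: I, integral causality)
b1 →J3  (J3 needs exactly one e-in)
b0 →J2  (J2: last free bond brings effort in)
b5 →J1  (J1 flow already set via bond 0)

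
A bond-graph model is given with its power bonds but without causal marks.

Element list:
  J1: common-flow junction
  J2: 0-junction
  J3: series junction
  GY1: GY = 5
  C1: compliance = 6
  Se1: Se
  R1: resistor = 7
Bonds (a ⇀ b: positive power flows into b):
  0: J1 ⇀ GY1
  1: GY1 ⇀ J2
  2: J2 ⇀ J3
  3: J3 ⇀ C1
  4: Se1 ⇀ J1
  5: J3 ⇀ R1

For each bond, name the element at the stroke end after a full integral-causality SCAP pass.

b4 |J1  (Se1 fixes effort; stroke away)
b0 |GY1  (closing 1-jn rule on J1)
b1 |GY1  (GY1 both-in/both-out from 0)
b2 |J2  (only one effort-in slot at J2)
b3 |J3  (J3 flow already set via bond 2)
b5 |J3  (J3: bond 2 brought flow, rest push out)

bond 0 |GY1
bond 1 |GY1
bond 2 |J2
bond 3 |J3
bond 4 |J1
bond 5 |J3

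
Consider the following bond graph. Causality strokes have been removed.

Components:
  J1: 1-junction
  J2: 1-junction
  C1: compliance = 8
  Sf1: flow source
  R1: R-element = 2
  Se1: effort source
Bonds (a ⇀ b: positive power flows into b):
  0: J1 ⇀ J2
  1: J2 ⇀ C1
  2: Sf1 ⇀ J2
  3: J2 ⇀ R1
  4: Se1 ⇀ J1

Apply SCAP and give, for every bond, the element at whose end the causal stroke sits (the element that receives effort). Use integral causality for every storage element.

b0 stroke→J2
b1 stroke→J2
b2 stroke→Sf1
b3 stroke→J2
b4 stroke→J1

#2 |Sf1  (Sf1: flow source, stroke at near end)
#4 |J1  (Se1 (Se) sets effort on bond)
#0 |J2  (only one flow-in slot at J1)
#1 |J2  (common-f at J2 fixed by 2)
#3 |J2  (J2: bond 2 brought flow, rest push out)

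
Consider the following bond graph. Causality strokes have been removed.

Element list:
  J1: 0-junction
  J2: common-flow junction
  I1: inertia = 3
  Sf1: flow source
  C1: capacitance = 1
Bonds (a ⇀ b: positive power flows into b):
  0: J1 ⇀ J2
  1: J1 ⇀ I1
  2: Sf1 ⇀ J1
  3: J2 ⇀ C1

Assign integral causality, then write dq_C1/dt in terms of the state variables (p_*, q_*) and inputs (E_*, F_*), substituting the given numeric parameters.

β2 |Sf1  (Sf1 (Sf) sets flow on bond)
β1 |I1  (I1: I, integral causality)
β0 |J1  (J1: last free bond brings effort in)
β3 |J2  (common-f at J2 fixed by 0)

dq_C1/dt = F_Sf1 - p_I1/3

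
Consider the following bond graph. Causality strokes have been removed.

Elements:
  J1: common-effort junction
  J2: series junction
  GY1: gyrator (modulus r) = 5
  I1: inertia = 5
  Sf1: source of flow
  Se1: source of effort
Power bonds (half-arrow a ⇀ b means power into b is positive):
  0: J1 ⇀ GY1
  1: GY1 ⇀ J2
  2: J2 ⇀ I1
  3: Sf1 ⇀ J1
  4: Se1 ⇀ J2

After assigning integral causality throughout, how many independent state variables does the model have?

1  (I1 all integral)

#3 stroke→Sf1  (Sf1: flow source, stroke at near end)
#4 stroke→J2  (Se1 (Se) sets effort on bond)
#0 stroke→J1  (only one effort-in slot at J1)
#1 stroke→J2  (GY GY1: same side as bond 0)
#2 stroke→I1  (closing 1-jn rule on J2)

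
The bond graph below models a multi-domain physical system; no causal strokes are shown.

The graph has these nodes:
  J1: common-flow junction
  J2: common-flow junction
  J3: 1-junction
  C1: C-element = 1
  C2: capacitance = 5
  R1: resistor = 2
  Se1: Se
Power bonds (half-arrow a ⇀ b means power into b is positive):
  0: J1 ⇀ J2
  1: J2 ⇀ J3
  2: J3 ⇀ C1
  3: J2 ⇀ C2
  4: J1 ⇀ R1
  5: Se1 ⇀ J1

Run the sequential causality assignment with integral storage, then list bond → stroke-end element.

bond 0 |J1
bond 1 |J2
bond 2 |J3
bond 3 |J2
bond 4 |R1
bond 5 |J1

bond 5 stroke→J1  (Se1: effort source, stroke at far end)
bond 2 stroke→J3  (C1 outputs effort q/C1)
bond 1 stroke→J2  (J3 needs exactly one f-in)
bond 3 stroke→J2  (C2 integral (e out))
bond 0 stroke→J1  (J2: last free bond brings flow in)
bond 4 stroke→R1  (only one flow-in slot at J1)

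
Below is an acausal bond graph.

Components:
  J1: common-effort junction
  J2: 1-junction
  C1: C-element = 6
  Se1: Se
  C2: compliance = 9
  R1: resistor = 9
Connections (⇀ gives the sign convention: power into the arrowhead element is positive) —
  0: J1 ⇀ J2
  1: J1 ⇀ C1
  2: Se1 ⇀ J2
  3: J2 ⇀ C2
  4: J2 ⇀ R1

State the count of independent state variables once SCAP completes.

2  (C1, C2 all integral)

β2 stroke→J2  (Se1 (Se) sets effort on bond)
β1 stroke→J1  (C1 integral (e out))
β0 stroke→J2  (J1 effort already set via bond 1)
β3 stroke→J2  (C2 outputs effort q/C2)
β4 stroke→R1  (J2: last free bond brings flow in)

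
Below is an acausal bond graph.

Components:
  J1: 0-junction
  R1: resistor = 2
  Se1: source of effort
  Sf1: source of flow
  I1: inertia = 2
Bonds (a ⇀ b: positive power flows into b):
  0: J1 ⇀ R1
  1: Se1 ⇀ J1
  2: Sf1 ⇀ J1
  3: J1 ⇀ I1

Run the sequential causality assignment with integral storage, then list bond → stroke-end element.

b1 |J1  (Se1: effort source, stroke at far end)
b2 |Sf1  (Sf1 (Sf) sets flow on bond)
b0 |R1  (0-jn J1 has e-setter on 1)
b3 |I1  (J1 effort already set via bond 1)

b0 |R1
b1 |J1
b2 |Sf1
b3 |I1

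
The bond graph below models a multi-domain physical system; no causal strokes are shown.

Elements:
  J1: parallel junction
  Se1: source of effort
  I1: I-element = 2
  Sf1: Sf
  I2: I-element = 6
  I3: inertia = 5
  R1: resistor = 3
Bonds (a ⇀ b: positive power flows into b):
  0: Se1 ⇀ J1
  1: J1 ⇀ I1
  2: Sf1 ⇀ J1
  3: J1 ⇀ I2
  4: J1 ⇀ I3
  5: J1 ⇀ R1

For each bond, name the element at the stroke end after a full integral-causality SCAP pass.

β0 stroke at J1  (Se1: effort source, stroke at far end)
β2 stroke at Sf1  (Sf1: flow source, stroke at near end)
β1 stroke at I1  (J1: bond 0 brought effort, rest push out)
β3 stroke at I2  (J1: bond 0 brought effort, rest push out)
β4 stroke at I3  (J1: bond 0 brought effort, rest push out)
β5 stroke at R1  (0-jn J1 has e-setter on 0)

β0 →J1
β1 →I1
β2 →Sf1
β3 →I2
β4 →I3
β5 →R1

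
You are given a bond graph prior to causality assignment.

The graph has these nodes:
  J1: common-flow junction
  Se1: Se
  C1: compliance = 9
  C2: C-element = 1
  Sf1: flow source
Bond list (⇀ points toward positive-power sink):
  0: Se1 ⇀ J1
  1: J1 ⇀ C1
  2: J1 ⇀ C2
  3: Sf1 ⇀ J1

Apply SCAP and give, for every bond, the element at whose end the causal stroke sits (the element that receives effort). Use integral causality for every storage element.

bond 0 |J1  (Se1 (Se) sets effort on bond)
bond 3 |Sf1  (Sf1: flow source, stroke at near end)
bond 1 |J1  (1-jn J1 has f-setter on 3)
bond 2 |J1  (1-jn J1 has f-setter on 3)

b0 →J1
b1 →J1
b2 →J1
b3 →Sf1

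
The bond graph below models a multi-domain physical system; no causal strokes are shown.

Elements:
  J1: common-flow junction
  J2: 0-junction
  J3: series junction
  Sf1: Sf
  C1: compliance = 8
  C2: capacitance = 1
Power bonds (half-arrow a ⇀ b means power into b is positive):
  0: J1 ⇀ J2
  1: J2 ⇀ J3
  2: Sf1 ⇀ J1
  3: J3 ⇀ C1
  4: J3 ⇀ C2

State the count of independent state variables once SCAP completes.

2  (C1, C2 all integral)

#2 →Sf1  (Sf1 fixes flow; stroke at Sf1)
#0 →J1  (J1: bond 2 brought flow, rest push out)
#1 →J2  (J2: last free bond brings effort in)
#3 →J3  (common-f at J3 fixed by 1)
#4 →J3  (1-jn J3 has f-setter on 1)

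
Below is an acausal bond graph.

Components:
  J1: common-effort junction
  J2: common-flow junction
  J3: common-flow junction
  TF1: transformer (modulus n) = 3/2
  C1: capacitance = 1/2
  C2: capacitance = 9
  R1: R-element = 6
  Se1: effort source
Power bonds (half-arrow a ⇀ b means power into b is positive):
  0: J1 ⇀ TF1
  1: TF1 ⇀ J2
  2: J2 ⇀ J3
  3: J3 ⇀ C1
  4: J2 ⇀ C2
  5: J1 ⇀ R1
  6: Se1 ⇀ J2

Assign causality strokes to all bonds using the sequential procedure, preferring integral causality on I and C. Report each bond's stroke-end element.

bond 6 stroke at J2  (source Se1 imposes e)
bond 3 stroke at J3  (C1: C, integral causality)
bond 2 stroke at J2  (only one flow-in slot at J3)
bond 4 stroke at J2  (prefer integral on C2)
bond 1 stroke at TF1  (J2 needs exactly one f-in)
bond 0 stroke at J1  (TF1: transformer flips bond 1)
bond 5 stroke at R1  (J1 effort already set via bond 0)

b0 stroke at J1
b1 stroke at TF1
b2 stroke at J2
b3 stroke at J3
b4 stroke at J2
b5 stroke at R1
b6 stroke at J2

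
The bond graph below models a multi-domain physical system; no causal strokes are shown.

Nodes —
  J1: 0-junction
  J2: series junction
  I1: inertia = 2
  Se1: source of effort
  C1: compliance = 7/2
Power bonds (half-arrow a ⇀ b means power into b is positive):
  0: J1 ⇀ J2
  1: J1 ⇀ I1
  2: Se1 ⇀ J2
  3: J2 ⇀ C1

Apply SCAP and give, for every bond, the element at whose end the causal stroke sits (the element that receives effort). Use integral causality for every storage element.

#0 stroke at J1
#1 stroke at I1
#2 stroke at J2
#3 stroke at J2

bond 2 stroke→J2  (Se1: effort source, stroke at far end)
bond 1 stroke→I1  (I1 outputs flow p/I1)
bond 0 stroke→J1  (J1 needs exactly one e-in)
bond 3 stroke→J2  (1-jn J2 has f-setter on 0)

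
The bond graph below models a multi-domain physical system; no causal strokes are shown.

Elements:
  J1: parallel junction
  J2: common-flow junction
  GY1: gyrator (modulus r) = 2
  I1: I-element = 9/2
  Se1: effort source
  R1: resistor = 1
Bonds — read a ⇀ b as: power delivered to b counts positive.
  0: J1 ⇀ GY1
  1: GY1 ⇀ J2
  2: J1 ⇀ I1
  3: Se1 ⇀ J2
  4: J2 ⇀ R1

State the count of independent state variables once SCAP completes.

b3 →J2  (Se1: effort source, stroke at far end)
b2 →I1  (prefer integral on I1)
b0 →J1  (closing 0-jn rule on J1)
b1 →J2  (through GY1, causality inverts; strokes same side of GY1)
b4 →R1  (closing 1-jn rule on J2)

1  (I1 all integral)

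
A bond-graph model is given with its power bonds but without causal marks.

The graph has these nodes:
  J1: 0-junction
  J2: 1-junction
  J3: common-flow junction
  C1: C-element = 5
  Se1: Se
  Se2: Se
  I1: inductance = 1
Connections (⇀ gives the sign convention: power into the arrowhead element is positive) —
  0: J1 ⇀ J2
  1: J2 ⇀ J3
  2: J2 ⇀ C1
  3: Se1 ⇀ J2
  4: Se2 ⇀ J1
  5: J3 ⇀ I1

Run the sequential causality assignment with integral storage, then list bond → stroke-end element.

b0 |J2
b1 |J3
b2 |J2
b3 |J2
b4 |J1
b5 |I1

b3 stroke→J2  (source Se1 imposes e)
b4 stroke→J1  (Se2 (Se) sets effort on bond)
b0 stroke→J2  (J1: bond 4 brought effort, rest push out)
b2 stroke→J2  (prefer integral on C1)
b1 stroke→J3  (J2 needs exactly one f-in)
b5 stroke→I1  (J3 needs exactly one f-in)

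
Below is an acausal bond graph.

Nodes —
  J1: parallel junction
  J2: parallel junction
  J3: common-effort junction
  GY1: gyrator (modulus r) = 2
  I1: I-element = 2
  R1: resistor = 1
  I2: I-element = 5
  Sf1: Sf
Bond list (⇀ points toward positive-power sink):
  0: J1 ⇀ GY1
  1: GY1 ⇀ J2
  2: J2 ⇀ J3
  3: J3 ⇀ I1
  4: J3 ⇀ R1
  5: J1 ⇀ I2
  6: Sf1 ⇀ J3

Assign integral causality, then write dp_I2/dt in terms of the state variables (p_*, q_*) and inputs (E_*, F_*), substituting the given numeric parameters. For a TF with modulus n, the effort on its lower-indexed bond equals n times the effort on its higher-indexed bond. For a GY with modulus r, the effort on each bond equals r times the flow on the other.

dp_I2/dt = -2*F_Sf1 + p_I1 - 4*p_I2/5

β6 |Sf1  (source Sf1 imposes f)
β3 |I1  (I1 outputs flow p/I1)
β5 |I2  (I2 integral (f out))
β0 |J1  (J1 needs exactly one e-in)
β1 |J2  (GY1: gyrator matches bond 0)
β2 |J3  (common-e at J2 fixed by 1)
β4 |R1  (common-e at J3 fixed by 2)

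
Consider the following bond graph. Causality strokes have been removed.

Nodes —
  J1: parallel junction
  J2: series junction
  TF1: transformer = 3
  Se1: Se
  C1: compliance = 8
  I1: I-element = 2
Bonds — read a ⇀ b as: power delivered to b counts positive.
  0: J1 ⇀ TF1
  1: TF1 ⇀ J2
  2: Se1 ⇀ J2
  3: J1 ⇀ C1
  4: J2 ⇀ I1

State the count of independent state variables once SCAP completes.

bond 2 stroke→J2  (source Se1 imposes e)
bond 3 stroke→J1  (C1: C, integral causality)
bond 0 stroke→TF1  (J1: bond 3 brought effort, rest push out)
bond 1 stroke→J2  (TF1: transformer flips bond 0)
bond 4 stroke→I1  (only one flow-in slot at J2)

2  (C1, I1 all integral)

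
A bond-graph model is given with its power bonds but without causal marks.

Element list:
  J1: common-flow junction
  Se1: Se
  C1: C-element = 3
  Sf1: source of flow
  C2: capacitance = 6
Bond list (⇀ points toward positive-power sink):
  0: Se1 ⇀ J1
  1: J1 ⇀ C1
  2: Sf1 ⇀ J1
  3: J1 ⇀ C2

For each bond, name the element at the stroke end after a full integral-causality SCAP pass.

b0 stroke at J1  (Se1 fixes effort; stroke away)
b2 stroke at Sf1  (Sf1 fixes flow; stroke at Sf1)
b1 stroke at J1  (J1: bond 2 brought flow, rest push out)
b3 stroke at J1  (1-jn J1 has f-setter on 2)

β0 stroke at J1
β1 stroke at J1
β2 stroke at Sf1
β3 stroke at J1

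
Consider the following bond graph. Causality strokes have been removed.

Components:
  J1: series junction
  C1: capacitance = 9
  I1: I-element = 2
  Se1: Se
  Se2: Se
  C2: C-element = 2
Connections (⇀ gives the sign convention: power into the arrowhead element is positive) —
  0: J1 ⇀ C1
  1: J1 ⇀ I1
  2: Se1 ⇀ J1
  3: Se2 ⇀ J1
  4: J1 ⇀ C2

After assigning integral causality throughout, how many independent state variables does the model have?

3  (C1, C2, I1 all integral)

β2 stroke at J1  (Se1: effort source, stroke at far end)
β3 stroke at J1  (Se2: effort source, stroke at far end)
β0 stroke at J1  (C1 integral (e out))
β1 stroke at I1  (I1 outputs flow p/I1)
β4 stroke at J1  (J1 flow already set via bond 1)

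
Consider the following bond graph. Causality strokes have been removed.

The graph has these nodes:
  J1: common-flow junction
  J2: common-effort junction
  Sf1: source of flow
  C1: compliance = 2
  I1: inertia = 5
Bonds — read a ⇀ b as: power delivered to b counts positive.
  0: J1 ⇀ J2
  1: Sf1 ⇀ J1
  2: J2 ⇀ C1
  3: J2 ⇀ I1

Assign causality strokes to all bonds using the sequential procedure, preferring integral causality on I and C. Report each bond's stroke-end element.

b1 stroke→Sf1  (Sf1 (Sf) sets flow on bond)
b0 stroke→J1  (J1 flow already set via bond 1)
b2 stroke→J2  (C1 integral (e out))
b3 stroke→I1  (J2 effort already set via bond 2)

bond 0 stroke→J1
bond 1 stroke→Sf1
bond 2 stroke→J2
bond 3 stroke→I1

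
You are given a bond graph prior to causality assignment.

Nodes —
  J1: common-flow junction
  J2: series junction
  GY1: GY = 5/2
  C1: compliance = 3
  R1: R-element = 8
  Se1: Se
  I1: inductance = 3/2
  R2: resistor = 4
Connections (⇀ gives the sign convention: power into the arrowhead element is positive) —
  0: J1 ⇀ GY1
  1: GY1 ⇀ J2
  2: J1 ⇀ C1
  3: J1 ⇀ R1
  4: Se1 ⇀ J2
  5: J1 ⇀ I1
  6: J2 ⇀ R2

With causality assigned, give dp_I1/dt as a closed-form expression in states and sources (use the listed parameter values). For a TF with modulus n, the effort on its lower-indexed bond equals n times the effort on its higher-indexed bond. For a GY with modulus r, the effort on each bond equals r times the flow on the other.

dp_I1/dt = -5*E_Se1/8 - 51*p_I1/8 - q_C1/3

#4 stroke at J2  (Se1: effort source, stroke at far end)
#2 stroke at J1  (C1 outputs effort q/C1)
#5 stroke at I1  (I1: I, integral causality)
#0 stroke at J1  (1-jn J1 has f-setter on 5)
#3 stroke at J1  (1-jn J1 has f-setter on 5)
#1 stroke at J2  (GY GY1: same side as bond 0)
#6 stroke at R2  (J2 needs exactly one f-in)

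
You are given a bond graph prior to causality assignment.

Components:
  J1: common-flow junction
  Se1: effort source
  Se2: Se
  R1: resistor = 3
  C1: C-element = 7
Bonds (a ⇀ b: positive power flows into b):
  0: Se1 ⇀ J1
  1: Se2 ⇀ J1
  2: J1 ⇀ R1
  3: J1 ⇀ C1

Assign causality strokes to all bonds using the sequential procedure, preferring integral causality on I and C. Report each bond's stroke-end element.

#0 |J1
#1 |J1
#2 |R1
#3 |J1

b0 stroke at J1  (Se1: effort source, stroke at far end)
b1 stroke at J1  (source Se2 imposes e)
b3 stroke at J1  (C1 outputs effort q/C1)
b2 stroke at R1  (J1: last free bond brings flow in)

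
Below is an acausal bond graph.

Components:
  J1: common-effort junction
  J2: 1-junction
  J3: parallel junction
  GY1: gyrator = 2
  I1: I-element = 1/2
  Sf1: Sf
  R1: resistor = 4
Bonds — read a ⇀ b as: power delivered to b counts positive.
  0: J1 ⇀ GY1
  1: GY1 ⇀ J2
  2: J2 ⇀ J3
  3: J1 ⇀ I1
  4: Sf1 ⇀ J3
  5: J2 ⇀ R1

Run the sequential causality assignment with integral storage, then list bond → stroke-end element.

b4 →Sf1  (Sf1 fixes flow; stroke at Sf1)
b2 →J3  (only one effort-in slot at J3)
b1 →J2  (J2: bond 2 brought flow, rest push out)
b5 →J2  (common-f at J2 fixed by 2)
b0 →J1  (through GY1, causality inverts; strokes same side of GY1)
b3 →I1  (J1 effort already set via bond 0)

#0 →J1
#1 →J2
#2 →J3
#3 →I1
#4 →Sf1
#5 →J2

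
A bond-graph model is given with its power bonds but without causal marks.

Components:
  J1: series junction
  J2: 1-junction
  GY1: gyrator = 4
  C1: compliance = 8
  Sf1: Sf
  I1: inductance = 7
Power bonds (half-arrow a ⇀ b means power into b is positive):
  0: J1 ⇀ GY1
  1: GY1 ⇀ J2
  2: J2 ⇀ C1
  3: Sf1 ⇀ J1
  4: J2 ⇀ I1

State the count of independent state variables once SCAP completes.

2  (C1, I1 all integral)

β3 →Sf1  (Sf1 (Sf) sets flow on bond)
β0 →J1  (1-jn J1 has f-setter on 3)
β1 →J2  (GY1: gyrator matches bond 0)
β2 →J2  (C1 integral (e out))
β4 →I1  (only one flow-in slot at J2)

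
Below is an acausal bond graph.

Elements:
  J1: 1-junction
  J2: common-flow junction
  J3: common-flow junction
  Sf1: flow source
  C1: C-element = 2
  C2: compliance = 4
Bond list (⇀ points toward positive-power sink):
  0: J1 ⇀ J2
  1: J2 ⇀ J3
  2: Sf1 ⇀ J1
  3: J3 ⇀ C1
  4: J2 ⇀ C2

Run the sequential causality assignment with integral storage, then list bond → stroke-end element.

b2 stroke→Sf1  (source Sf1 imposes f)
b0 stroke→J1  (J1: bond 2 brought flow, rest push out)
b1 stroke→J2  (J2: bond 0 brought flow, rest push out)
b4 stroke→J2  (common-f at J2 fixed by 0)
b3 stroke→J3  (J3: bond 1 brought flow, rest push out)

b0 |J1
b1 |J2
b2 |Sf1
b3 |J3
b4 |J2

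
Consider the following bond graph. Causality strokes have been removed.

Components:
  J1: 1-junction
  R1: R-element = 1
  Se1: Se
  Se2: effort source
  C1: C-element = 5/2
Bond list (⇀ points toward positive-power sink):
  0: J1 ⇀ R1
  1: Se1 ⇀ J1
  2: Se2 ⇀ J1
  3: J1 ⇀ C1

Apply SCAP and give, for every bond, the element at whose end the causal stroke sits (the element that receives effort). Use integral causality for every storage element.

bond 1 stroke at J1  (source Se1 imposes e)
bond 2 stroke at J1  (Se2 (Se) sets effort on bond)
bond 3 stroke at J1  (C1 outputs effort q/C1)
bond 0 stroke at R1  (J1: last free bond brings flow in)

β0 stroke→R1
β1 stroke→J1
β2 stroke→J1
β3 stroke→J1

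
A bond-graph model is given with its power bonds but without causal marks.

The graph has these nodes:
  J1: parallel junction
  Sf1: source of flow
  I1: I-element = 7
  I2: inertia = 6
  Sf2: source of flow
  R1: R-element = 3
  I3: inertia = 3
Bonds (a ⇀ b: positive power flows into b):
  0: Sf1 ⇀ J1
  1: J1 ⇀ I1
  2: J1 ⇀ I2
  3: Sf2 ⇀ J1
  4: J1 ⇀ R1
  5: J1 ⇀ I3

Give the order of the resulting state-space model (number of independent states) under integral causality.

β0 →Sf1  (Sf1: flow source, stroke at near end)
β3 →Sf2  (Sf2 (Sf) sets flow on bond)
β1 →I1  (I1 outputs flow p/I1)
β2 →I2  (prefer integral on I2)
β5 →I3  (I3: I, integral causality)
β4 →J1  (closing 0-jn rule on J1)

3  (I1, I2, I3 all integral)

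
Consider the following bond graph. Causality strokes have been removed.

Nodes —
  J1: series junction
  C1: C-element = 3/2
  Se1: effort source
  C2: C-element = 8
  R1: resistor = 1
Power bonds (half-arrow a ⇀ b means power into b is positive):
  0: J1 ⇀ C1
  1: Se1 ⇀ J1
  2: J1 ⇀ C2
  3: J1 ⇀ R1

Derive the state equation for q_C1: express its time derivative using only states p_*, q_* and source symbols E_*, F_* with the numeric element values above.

b1 stroke→J1  (Se1 fixes effort; stroke away)
b0 stroke→J1  (C1 integral (e out))
b2 stroke→J1  (prefer integral on C2)
b3 stroke→R1  (J1 needs exactly one f-in)

dq_C1/dt = E_Se1 - 2*q_C1/3 - q_C2/8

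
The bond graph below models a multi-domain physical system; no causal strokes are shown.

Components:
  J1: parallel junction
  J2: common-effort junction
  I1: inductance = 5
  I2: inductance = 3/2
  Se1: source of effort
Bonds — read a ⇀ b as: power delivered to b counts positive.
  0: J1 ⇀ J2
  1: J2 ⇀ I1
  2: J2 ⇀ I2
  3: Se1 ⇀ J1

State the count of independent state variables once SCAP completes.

2  (I1, I2 all integral)

β3 |J1  (source Se1 imposes e)
β0 |J2  (common-e at J1 fixed by 3)
β1 |I1  (0-jn J2 has e-setter on 0)
β2 |I2  (0-jn J2 has e-setter on 0)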